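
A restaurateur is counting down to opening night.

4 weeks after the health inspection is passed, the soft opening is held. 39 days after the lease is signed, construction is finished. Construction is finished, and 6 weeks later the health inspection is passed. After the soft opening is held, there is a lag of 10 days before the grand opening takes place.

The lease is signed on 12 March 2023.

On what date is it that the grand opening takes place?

9 July 2023

The lease is signed: Mar 12, 2023.
Construction is finished: Mar 12, 2023 + 39 days = Apr 20, 2023.
The health inspection is passed: Apr 20, 2023 + 6 weeks = Jun 1, 2023.
The soft opening is held: Jun 1, 2023 + 4 weeks = Jun 29, 2023.
The grand opening takes place: Jun 29, 2023 + 10 days = Jul 9, 2023.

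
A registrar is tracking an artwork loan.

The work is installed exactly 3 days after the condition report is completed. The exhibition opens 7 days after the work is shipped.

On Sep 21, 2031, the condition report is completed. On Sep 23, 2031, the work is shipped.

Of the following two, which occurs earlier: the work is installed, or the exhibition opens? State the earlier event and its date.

The condition report is completed: Sep 21, 2031.
The work is installed: Sep 21, 2031 + 3 days = Sep 24, 2031.
The work is shipped: Sep 23, 2031.
The exhibition opens: Sep 23, 2031 + 7 days = Sep 30, 2031.
Comparing: the work is installed on Sep 24, 2031 vs the exhibition opens on Sep 30, 2031. Earlier: the work is installed.

The work is installed — Sep 24, 2031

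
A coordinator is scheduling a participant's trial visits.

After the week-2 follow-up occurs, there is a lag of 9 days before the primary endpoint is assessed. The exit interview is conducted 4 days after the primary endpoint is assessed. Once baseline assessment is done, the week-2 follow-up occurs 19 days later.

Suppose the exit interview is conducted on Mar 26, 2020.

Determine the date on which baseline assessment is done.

The exit interview is conducted: Mar 26, 2020.
The primary endpoint is assessed: Mar 26, 2020 − 4 days = Mar 22, 2020.
The week-2 follow-up occurs: Mar 22, 2020 − 9 days = Mar 13, 2020.
Baseline assessment is done: Mar 13, 2020 − 19 days = Feb 23, 2020.

Feb 23, 2020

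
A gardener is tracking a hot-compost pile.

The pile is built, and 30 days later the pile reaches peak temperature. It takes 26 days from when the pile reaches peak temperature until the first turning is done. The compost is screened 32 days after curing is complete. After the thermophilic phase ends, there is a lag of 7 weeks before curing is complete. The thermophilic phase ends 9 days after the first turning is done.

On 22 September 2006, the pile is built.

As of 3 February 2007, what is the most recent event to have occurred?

Curing is complete

The pile is built: Sep 22, 2006.
The pile reaches peak temperature: Sep 22, 2006 + 30 days = Oct 22, 2006.
The first turning is done: Oct 22, 2006 + 26 days = Nov 17, 2006.
The thermophilic phase ends: Nov 17, 2006 + 9 days = Nov 26, 2006.
Curing is complete: Nov 26, 2006 + 7 weeks = Jan 14, 2007.
The compost is screened: Jan 14, 2007 + 32 days = Feb 15, 2007.
Feb 3, 2007 falls between when curing is complete (Jan 14, 2007) and when the compost is screened (Feb 15, 2007).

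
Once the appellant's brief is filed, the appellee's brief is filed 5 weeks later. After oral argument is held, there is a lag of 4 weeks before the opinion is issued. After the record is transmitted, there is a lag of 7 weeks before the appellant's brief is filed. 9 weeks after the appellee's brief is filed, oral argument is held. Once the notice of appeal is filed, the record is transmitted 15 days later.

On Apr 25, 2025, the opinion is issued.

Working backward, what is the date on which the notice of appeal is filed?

Oct 17, 2024

The opinion is issued: Apr 25, 2025.
Oral argument is held: Apr 25, 2025 − 4 weeks = Mar 28, 2025.
The appellee's brief is filed: Mar 28, 2025 − 9 weeks = Jan 24, 2025.
The appellant's brief is filed: Jan 24, 2025 − 5 weeks = Dec 20, 2024.
The record is transmitted: Dec 20, 2024 − 7 weeks = Nov 1, 2024.
The notice of appeal is filed: Nov 1, 2024 − 15 days = Oct 17, 2024.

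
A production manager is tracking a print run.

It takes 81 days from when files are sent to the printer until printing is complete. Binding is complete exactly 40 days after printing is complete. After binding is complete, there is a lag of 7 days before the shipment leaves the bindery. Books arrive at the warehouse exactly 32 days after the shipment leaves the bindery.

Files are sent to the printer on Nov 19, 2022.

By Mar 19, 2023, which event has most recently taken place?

Printing is complete

Files are sent to the printer: Nov 19, 2022.
Printing is complete: Nov 19, 2022 + 81 days = Feb 8, 2023.
Binding is complete: Feb 8, 2023 + 40 days = Mar 20, 2023.
The shipment leaves the bindery: Mar 20, 2023 + 7 days = Mar 27, 2023.
Books arrive at the warehouse: Mar 27, 2023 + 32 days = Apr 28, 2023.
Mar 19, 2023 falls between when printing is complete (Feb 8, 2023) and when binding is complete (Mar 20, 2023).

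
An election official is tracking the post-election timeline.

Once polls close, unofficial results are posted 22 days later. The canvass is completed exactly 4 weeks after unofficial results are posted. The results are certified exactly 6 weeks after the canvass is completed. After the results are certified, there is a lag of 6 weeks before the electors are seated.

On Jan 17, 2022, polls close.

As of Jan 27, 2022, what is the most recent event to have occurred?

Polls close: Jan 17, 2022.
Unofficial results are posted: Jan 17, 2022 + 22 days = Feb 8, 2022.
The canvass is completed: Feb 8, 2022 + 4 weeks = Mar 8, 2022.
The results are certified: Mar 8, 2022 + 6 weeks = Apr 19, 2022.
The electors are seated: Apr 19, 2022 + 6 weeks = May 31, 2022.
Jan 27, 2022 falls between when polls close (Jan 17, 2022) and when unofficial results are posted (Feb 8, 2022).

Polls close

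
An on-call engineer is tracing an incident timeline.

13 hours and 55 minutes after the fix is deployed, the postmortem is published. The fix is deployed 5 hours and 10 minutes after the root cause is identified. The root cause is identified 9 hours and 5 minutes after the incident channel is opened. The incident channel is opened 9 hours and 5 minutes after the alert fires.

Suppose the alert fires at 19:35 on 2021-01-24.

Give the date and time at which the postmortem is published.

The alert fires: 19:35 Jan 24, 2021.
The incident channel is opened: 19:35 Jan 24, 2021 + 9h05m = 04:40 Jan 25, 2021.
The root cause is identified: 04:40 Jan 25, 2021 + 9h05m = 13:45 Jan 25, 2021.
The fix is deployed: 13:45 Jan 25, 2021 + 5h10m = 18:55 Jan 25, 2021.
The postmortem is published: 18:55 Jan 25, 2021 + 13h55m = 08:50 Jan 26, 2021.

08:50 on 2021-01-26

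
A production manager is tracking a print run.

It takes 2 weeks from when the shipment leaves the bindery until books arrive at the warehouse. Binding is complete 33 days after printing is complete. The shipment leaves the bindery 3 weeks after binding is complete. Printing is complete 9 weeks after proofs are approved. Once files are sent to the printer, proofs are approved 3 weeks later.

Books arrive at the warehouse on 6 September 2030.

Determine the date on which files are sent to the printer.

Books arrive at the warehouse: Sep 6, 2030.
The shipment leaves the bindery: Sep 6, 2030 − 2 weeks = Aug 23, 2030.
Binding is complete: Aug 23, 2030 − 3 weeks = Aug 2, 2030.
Printing is complete: Aug 2, 2030 − 33 days = Jun 30, 2030.
Proofs are approved: Jun 30, 2030 − 9 weeks = Apr 28, 2030.
Files are sent to the printer: Apr 28, 2030 − 3 weeks = Apr 7, 2030.

7 April 2030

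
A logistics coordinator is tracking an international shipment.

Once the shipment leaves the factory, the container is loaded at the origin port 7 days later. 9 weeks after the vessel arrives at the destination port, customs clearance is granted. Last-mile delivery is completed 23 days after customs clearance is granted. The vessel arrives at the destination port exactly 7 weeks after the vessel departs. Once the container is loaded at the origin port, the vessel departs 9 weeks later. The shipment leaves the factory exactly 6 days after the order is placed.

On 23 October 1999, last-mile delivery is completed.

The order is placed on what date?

Last-mile delivery is completed: Oct 23, 1999.
Customs clearance is granted: Oct 23, 1999 − 23 days = Sep 30, 1999.
The vessel arrives at the destination port: Sep 30, 1999 − 9 weeks = Jul 29, 1999.
The vessel departs: Jul 29, 1999 − 7 weeks = Jun 10, 1999.
The container is loaded at the origin port: Jun 10, 1999 − 9 weeks = Apr 8, 1999.
The shipment leaves the factory: Apr 8, 1999 − 7 days = Apr 1, 1999.
The order is placed: Apr 1, 1999 − 6 days = Mar 26, 1999.

26 March 1999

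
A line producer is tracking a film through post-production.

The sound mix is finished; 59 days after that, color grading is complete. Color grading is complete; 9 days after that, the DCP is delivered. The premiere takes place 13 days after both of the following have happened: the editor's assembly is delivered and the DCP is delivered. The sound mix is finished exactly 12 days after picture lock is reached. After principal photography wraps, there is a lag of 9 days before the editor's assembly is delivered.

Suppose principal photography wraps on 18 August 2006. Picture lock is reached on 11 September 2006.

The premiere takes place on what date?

13 December 2006

Principal photography wraps: Aug 18, 2006.
The editor's assembly is delivered: Aug 18, 2006 + 9 days = Aug 27, 2006.
Picture lock is reached: Sep 11, 2006.
The sound mix is finished: Sep 11, 2006 + 12 days = Sep 23, 2006.
Color grading is complete: Sep 23, 2006 + 59 days = Nov 21, 2006.
The DCP is delivered: Nov 21, 2006 + 9 days = Nov 30, 2006.
Both prerequisites met — the editor's assembly is delivered (Aug 27, 2006), the DCP is delivered (Nov 30, 2006); the later is Nov 30, 2006.
The premiere takes place: Nov 30, 2006 + 13 days = Dec 13, 2006.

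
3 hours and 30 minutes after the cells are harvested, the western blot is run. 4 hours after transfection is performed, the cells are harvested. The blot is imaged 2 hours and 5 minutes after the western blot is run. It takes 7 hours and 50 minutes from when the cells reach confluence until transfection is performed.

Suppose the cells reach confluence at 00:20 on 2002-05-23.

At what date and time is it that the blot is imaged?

17:45 on 2002-05-23

The cells reach confluence: 00:20 May 23, 2002.
Transfection is performed: 00:20 May 23, 2002 + 7h50m = 08:10 May 23, 2002.
The cells are harvested: 08:10 May 23, 2002 + 4h = 12:10 May 23, 2002.
The western blot is run: 12:10 May 23, 2002 + 3h30m = 15:40 May 23, 2002.
The blot is imaged: 15:40 May 23, 2002 + 2h05m = 17:45 May 23, 2002.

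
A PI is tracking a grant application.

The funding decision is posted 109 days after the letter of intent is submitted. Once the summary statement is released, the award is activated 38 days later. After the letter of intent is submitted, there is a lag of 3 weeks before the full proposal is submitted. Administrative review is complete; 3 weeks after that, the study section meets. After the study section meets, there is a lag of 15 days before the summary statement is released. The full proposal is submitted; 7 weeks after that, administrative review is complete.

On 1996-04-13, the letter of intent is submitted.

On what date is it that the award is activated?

The letter of intent is submitted: Apr 13, 1996.
The full proposal is submitted: Apr 13, 1996 + 3 weeks = May 4, 1996.
Administrative review is complete: May 4, 1996 + 7 weeks = Jun 22, 1996.
The study section meets: Jun 22, 1996 + 3 weeks = Jul 13, 1996.
The summary statement is released: Jul 13, 1996 + 15 days = Jul 28, 1996.
The award is activated: Jul 28, 1996 + 38 days = Sep 4, 1996.

1996-09-04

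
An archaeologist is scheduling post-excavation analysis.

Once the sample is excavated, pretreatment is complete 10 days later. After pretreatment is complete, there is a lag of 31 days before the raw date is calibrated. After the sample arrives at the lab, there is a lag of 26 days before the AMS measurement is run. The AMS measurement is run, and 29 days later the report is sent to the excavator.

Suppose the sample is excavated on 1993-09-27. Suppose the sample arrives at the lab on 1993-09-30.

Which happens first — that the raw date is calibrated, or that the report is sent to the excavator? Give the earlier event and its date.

The raw date is calibrated — 1993-11-07

The sample is excavated: Sep 27, 1993.
Pretreatment is complete: Sep 27, 1993 + 10 days = Oct 7, 1993.
The raw date is calibrated: Oct 7, 1993 + 31 days = Nov 7, 1993.
The sample arrives at the lab: Sep 30, 1993.
The AMS measurement is run: Sep 30, 1993 + 26 days = Oct 26, 1993.
The report is sent to the excavator: Oct 26, 1993 + 29 days = Nov 24, 1993.
Comparing: the raw date is calibrated on Nov 7, 1993 vs the report is sent to the excavator on Nov 24, 1993. Earlier: the raw date is calibrated.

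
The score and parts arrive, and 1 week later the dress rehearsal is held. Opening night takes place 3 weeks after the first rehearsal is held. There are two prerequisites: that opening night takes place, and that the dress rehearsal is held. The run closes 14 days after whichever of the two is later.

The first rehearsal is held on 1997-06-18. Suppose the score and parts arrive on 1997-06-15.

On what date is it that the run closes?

1997-07-23

The first rehearsal is held: Jun 18, 1997.
Opening night takes place: Jun 18, 1997 + 3 weeks = Jul 9, 1997.
The score and parts arrive: Jun 15, 1997.
The dress rehearsal is held: Jun 15, 1997 + 1 week = Jun 22, 1997.
Both prerequisites met — opening night takes place (Jul 9, 1997), the dress rehearsal is held (Jun 22, 1997); the later is Jul 9, 1997.
The run closes: Jul 9, 1997 + 14 days = Jul 23, 1997.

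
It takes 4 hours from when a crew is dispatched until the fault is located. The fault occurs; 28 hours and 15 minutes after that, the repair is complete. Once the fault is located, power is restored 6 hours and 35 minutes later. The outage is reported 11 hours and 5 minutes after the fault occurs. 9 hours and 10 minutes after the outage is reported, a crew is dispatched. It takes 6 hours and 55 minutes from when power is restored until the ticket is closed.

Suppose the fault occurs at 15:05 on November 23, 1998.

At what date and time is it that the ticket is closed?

The fault occurs: 15:05 Nov 23, 1998.
The outage is reported: 15:05 Nov 23, 1998 + 11h05m = 02:10 Nov 24, 1998.
A crew is dispatched: 02:10 Nov 24, 1998 + 9h10m = 11:20 Nov 24, 1998.
The fault is located: 11:20 Nov 24, 1998 + 4h = 15:20 Nov 24, 1998.
Power is restored: 15:20 Nov 24, 1998 + 6h35m = 21:55 Nov 24, 1998.
The ticket is closed: 21:55 Nov 24, 1998 + 6h55m = 04:50 Nov 25, 1998.

04:50 on November 25, 1998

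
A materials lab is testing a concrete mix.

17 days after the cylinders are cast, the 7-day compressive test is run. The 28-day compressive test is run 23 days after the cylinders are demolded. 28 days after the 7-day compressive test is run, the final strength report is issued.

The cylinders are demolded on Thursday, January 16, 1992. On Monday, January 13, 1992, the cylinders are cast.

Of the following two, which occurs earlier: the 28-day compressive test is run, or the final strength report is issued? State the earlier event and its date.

The 28-day compressive test is run — Saturday, February 8, 1992

The cylinders are demolded: Jan 16, 1992.
The 28-day compressive test is run: Jan 16, 1992 + 23 days = Feb 8, 1992.
The cylinders are cast: Jan 13, 1992.
The 7-day compressive test is run: Jan 13, 1992 + 17 days = Jan 30, 1992.
The final strength report is issued: Jan 30, 1992 + 28 days = Feb 27, 1992.
Comparing: the 28-day compressive test is run on Feb 8, 1992 vs the final strength report is issued on Feb 27, 1992. Earlier: the 28-day compressive test is run.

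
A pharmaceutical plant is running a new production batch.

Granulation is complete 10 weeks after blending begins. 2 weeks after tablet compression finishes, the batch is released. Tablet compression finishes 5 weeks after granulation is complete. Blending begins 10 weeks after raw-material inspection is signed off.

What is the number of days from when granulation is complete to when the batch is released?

49 days

Causal path: granulation is complete → tablet compression finishes → the batch is released.
Total delay along the path: 5 + 2 weeks = 7 weeks = 49 days.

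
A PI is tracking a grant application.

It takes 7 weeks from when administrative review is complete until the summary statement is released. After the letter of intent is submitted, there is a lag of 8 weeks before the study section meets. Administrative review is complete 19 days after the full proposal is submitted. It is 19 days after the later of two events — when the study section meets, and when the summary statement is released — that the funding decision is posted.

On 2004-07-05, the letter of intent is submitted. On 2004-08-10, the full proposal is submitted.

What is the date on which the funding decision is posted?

2004-11-05

The letter of intent is submitted: Jul 5, 2004.
The study section meets: Jul 5, 2004 + 8 weeks = Aug 30, 2004.
The full proposal is submitted: Aug 10, 2004.
Administrative review is complete: Aug 10, 2004 + 19 days = Aug 29, 2004.
The summary statement is released: Aug 29, 2004 + 7 weeks = Oct 17, 2004.
Both prerequisites met — the study section meets (Aug 30, 2004), the summary statement is released (Oct 17, 2004); the later is Oct 17, 2004.
The funding decision is posted: Oct 17, 2004 + 19 days = Nov 5, 2004.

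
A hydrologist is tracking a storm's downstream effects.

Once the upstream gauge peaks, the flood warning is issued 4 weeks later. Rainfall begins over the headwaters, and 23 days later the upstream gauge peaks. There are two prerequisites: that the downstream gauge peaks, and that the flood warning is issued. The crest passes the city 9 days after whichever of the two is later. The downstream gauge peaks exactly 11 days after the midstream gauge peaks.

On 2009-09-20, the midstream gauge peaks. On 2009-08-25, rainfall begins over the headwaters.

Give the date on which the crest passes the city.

2009-10-24

The midstream gauge peaks: Sep 20, 2009.
The downstream gauge peaks: Sep 20, 2009 + 11 days = Oct 1, 2009.
Rainfall begins over the headwaters: Aug 25, 2009.
The upstream gauge peaks: Aug 25, 2009 + 23 days = Sep 17, 2009.
The flood warning is issued: Sep 17, 2009 + 4 weeks = Oct 15, 2009.
Both prerequisites met — the downstream gauge peaks (Oct 1, 2009), the flood warning is issued (Oct 15, 2009); the later is Oct 15, 2009.
The crest passes the city: Oct 15, 2009 + 9 days = Oct 24, 2009.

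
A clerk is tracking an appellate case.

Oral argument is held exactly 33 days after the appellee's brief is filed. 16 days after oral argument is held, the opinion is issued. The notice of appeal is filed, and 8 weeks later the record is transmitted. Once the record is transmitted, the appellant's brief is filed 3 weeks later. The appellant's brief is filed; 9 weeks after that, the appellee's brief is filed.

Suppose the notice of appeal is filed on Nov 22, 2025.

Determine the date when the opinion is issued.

The notice of appeal is filed: Nov 22, 2025.
The record is transmitted: Nov 22, 2025 + 8 weeks = Jan 17, 2026.
The appellant's brief is filed: Jan 17, 2026 + 3 weeks = Feb 7, 2026.
The appellee's brief is filed: Feb 7, 2026 + 9 weeks = Apr 11, 2026.
Oral argument is held: Apr 11, 2026 + 33 days = May 14, 2026.
The opinion is issued: May 14, 2026 + 16 days = May 30, 2026.

May 30, 2026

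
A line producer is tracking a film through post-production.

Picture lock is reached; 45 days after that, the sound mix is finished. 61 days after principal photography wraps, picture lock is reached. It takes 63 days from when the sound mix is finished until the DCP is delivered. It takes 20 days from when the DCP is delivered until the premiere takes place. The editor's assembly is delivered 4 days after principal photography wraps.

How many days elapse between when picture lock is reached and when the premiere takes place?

128 days

Causal path: picture lock is reached → the sound mix is finished → the DCP is delivered → the premiere takes place.
Total delay along the path: 45 + 63 + 20 = 128 days.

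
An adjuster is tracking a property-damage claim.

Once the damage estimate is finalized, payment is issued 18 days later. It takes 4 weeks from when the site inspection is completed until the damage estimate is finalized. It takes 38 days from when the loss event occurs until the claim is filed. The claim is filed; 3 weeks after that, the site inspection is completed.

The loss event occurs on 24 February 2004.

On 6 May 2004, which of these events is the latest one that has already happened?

The site inspection is completed

The loss event occurs: Feb 24, 2004.
The claim is filed: Feb 24, 2004 + 38 days = Apr 2, 2004.
The site inspection is completed: Apr 2, 2004 + 3 weeks = Apr 23, 2004.
The damage estimate is finalized: Apr 23, 2004 + 4 weeks = May 21, 2004.
Payment is issued: May 21, 2004 + 18 days = Jun 8, 2004.
May 6, 2004 falls between when the site inspection is completed (Apr 23, 2004) and when the damage estimate is finalized (May 21, 2004).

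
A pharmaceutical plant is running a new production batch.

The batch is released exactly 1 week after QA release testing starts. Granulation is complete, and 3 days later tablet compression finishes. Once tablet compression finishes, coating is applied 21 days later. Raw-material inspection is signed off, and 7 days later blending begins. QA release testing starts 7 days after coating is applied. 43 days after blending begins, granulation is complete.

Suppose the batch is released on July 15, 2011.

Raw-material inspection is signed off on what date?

The batch is released: Jul 15, 2011.
QA release testing starts: Jul 15, 2011 − 1 week = Jul 8, 2011.
Coating is applied: Jul 8, 2011 − 7 days = Jul 1, 2011.
Tablet compression finishes: Jul 1, 2011 − 21 days = Jun 10, 2011.
Granulation is complete: Jun 10, 2011 − 3 days = Jun 7, 2011.
Blending begins: Jun 7, 2011 − 43 days = Apr 25, 2011.
Raw-material inspection is signed off: Apr 25, 2011 − 7 days = Apr 18, 2011.

April 18, 2011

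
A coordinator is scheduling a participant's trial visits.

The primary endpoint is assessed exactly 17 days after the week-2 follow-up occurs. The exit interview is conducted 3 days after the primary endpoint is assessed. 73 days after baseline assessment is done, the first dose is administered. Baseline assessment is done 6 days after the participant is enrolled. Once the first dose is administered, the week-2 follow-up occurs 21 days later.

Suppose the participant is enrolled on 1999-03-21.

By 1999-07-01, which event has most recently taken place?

The participant is enrolled: Mar 21, 1999.
Baseline assessment is done: Mar 21, 1999 + 6 days = Mar 27, 1999.
The first dose is administered: Mar 27, 1999 + 73 days = Jun 8, 1999.
The week-2 follow-up occurs: Jun 8, 1999 + 21 days = Jun 29, 1999.
The primary endpoint is assessed: Jun 29, 1999 + 17 days = Jul 16, 1999.
The exit interview is conducted: Jul 16, 1999 + 3 days = Jul 19, 1999.
Jul 1, 1999 falls between when the week-2 follow-up occurs (Jun 29, 1999) and when the primary endpoint is assessed (Jul 16, 1999).

The week-2 follow-up occurs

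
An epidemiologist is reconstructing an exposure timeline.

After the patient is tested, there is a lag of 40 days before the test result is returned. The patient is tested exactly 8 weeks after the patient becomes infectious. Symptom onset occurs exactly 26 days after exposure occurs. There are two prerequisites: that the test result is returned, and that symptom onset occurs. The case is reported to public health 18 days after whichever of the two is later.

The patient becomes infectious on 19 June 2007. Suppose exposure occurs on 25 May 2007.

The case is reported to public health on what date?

11 October 2007

The patient becomes infectious: Jun 19, 2007.
The patient is tested: Jun 19, 2007 + 8 weeks = Aug 14, 2007.
The test result is returned: Aug 14, 2007 + 40 days = Sep 23, 2007.
Exposure occurs: May 25, 2007.
Symptom onset occurs: May 25, 2007 + 26 days = Jun 20, 2007.
Both prerequisites met — the test result is returned (Sep 23, 2007), symptom onset occurs (Jun 20, 2007); the later is Sep 23, 2007.
The case is reported to public health: Sep 23, 2007 + 18 days = Oct 11, 2007.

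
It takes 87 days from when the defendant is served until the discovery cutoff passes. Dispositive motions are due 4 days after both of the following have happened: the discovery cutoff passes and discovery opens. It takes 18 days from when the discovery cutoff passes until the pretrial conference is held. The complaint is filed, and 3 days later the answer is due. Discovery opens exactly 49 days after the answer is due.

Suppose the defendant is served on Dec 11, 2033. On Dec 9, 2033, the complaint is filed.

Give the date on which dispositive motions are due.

Mar 12, 2034

The defendant is served: Dec 11, 2033.
The discovery cutoff passes: Dec 11, 2033 + 87 days = Mar 8, 2034.
The complaint is filed: Dec 9, 2033.
The answer is due: Dec 9, 2033 + 3 days = Dec 12, 2033.
Discovery opens: Dec 12, 2033 + 49 days = Jan 30, 2034.
Both prerequisites met — the discovery cutoff passes (Mar 8, 2034), discovery opens (Jan 30, 2034); the later is Mar 8, 2034.
Dispositive motions are due: Mar 8, 2034 + 4 days = Mar 12, 2034.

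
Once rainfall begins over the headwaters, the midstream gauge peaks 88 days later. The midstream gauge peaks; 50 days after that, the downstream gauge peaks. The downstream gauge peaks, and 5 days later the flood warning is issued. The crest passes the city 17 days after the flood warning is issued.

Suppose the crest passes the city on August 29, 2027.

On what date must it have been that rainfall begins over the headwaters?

March 22, 2027

The crest passes the city: Aug 29, 2027.
The flood warning is issued: Aug 29, 2027 − 17 days = Aug 12, 2027.
The downstream gauge peaks: Aug 12, 2027 − 5 days = Aug 7, 2027.
The midstream gauge peaks: Aug 7, 2027 − 50 days = Jun 18, 2027.
Rainfall begins over the headwaters: Jun 18, 2027 − 88 days = Mar 22, 2027.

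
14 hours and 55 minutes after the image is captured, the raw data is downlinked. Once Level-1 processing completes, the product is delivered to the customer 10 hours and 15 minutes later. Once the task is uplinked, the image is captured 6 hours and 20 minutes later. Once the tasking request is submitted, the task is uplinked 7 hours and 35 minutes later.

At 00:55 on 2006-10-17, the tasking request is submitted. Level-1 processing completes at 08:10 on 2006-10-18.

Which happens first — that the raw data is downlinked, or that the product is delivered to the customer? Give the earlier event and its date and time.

The tasking request is submitted: 00:55 Oct 17, 2006.
The task is uplinked: 00:55 Oct 17, 2006 + 7h35m = 08:30 Oct 17, 2006.
The image is captured: 08:30 Oct 17, 2006 + 6h20m = 14:50 Oct 17, 2006.
The raw data is downlinked: 14:50 Oct 17, 2006 + 14h55m = 05:45 Oct 18, 2006.
Level-1 processing completes: 08:10 Oct 18, 2006.
The product is delivered to the customer: 08:10 Oct 18, 2006 + 10h15m = 18:25 Oct 18, 2006.
Comparing: the raw data is downlinked at 05:45 Oct 18, 2006 vs the product is delivered to the customer at 18:25 Oct 18, 2006. Earlier: the raw data is downlinked.

The raw data is downlinked — 05:45 on 2006-10-18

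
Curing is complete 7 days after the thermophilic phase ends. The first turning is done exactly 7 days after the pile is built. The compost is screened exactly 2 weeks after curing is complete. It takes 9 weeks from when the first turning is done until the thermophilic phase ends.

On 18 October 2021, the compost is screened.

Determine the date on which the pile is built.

The compost is screened: Oct 18, 2021.
Curing is complete: Oct 18, 2021 − 2 weeks = Oct 4, 2021.
The thermophilic phase ends: Oct 4, 2021 − 7 days = Sep 27, 2021.
The first turning is done: Sep 27, 2021 − 9 weeks = Jul 26, 2021.
The pile is built: Jul 26, 2021 − 7 days = Jul 19, 2021.

19 July 2021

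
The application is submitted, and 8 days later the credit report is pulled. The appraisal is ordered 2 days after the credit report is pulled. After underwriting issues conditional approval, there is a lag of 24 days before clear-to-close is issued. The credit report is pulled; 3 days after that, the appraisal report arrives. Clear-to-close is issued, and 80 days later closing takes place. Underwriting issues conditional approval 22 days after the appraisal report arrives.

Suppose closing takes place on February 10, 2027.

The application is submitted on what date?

September 26, 2026

Closing takes place: Feb 10, 2027.
Clear-to-close is issued: Feb 10, 2027 − 80 days = Nov 22, 2026.
Underwriting issues conditional approval: Nov 22, 2026 − 24 days = Oct 29, 2026.
The appraisal report arrives: Oct 29, 2026 − 22 days = Oct 7, 2026.
The credit report is pulled: Oct 7, 2026 − 3 days = Oct 4, 2026.
The application is submitted: Oct 4, 2026 − 8 days = Sep 26, 2026.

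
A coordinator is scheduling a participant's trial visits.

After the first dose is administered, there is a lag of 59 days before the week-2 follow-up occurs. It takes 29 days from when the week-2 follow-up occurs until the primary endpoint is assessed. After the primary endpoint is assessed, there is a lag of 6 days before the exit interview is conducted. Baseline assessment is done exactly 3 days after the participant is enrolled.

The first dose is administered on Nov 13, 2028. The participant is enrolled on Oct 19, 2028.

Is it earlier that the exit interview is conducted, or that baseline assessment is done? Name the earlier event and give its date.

The first dose is administered: Nov 13, 2028.
The week-2 follow-up occurs: Nov 13, 2028 + 59 days = Jan 11, 2029.
The primary endpoint is assessed: Jan 11, 2029 + 29 days = Feb 9, 2029.
The exit interview is conducted: Feb 9, 2029 + 6 days = Feb 15, 2029.
The participant is enrolled: Oct 19, 2028.
Baseline assessment is done: Oct 19, 2028 + 3 days = Oct 22, 2028.
Comparing: the exit interview is conducted on Feb 15, 2029 vs baseline assessment is done on Oct 22, 2028. Earlier: baseline assessment is done.

Baseline assessment is done — Oct 22, 2028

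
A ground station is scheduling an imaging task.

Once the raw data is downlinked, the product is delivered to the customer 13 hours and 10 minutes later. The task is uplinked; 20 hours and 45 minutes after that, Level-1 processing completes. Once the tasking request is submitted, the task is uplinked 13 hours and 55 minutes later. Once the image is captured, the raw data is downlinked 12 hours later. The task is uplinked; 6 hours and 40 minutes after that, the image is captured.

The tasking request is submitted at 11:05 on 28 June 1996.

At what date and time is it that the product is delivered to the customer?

08:50 on 30 June 1996

The tasking request is submitted: 11:05 Jun 28, 1996.
The task is uplinked: 11:05 Jun 28, 1996 + 13h55m = 01:00 Jun 29, 1996.
The image is captured: 01:00 Jun 29, 1996 + 6h40m = 07:40 Jun 29, 1996.
The raw data is downlinked: 07:40 Jun 29, 1996 + 12h = 19:40 Jun 29, 1996.
The product is delivered to the customer: 19:40 Jun 29, 1996 + 13h10m = 08:50 Jun 30, 1996.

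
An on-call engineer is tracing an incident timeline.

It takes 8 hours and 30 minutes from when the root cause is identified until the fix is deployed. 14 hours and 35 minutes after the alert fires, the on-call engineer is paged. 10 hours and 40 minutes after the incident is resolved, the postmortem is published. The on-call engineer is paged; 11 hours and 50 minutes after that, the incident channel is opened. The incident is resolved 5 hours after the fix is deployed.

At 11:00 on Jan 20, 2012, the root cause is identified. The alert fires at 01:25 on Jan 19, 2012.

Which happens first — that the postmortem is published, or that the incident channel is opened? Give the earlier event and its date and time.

The root cause is identified: 11:00 Jan 20, 2012.
The fix is deployed: 11:00 Jan 20, 2012 + 8h30m = 19:30 Jan 20, 2012.
The incident is resolved: 19:30 Jan 20, 2012 + 5h = 00:30 Jan 21, 2012.
The postmortem is published: 00:30 Jan 21, 2012 + 10h40m = 11:10 Jan 21, 2012.
The alert fires: 01:25 Jan 19, 2012.
The on-call engineer is paged: 01:25 Jan 19, 2012 + 14h35m = 16:00 Jan 19, 2012.
The incident channel is opened: 16:00 Jan 19, 2012 + 11h50m = 03:50 Jan 20, 2012.
Comparing: the postmortem is published at 11:10 Jan 21, 2012 vs the incident channel is opened at 03:50 Jan 20, 2012. Earlier: the incident channel is opened.

The incident channel is opened — 03:50 on Jan 20, 2012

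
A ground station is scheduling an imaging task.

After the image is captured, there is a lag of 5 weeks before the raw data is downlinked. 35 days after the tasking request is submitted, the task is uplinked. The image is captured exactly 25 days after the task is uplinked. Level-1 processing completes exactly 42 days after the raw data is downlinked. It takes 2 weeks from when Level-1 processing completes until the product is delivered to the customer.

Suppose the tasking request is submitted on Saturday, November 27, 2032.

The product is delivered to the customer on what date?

Wednesday, April 27, 2033

The tasking request is submitted: Nov 27, 2032.
The task is uplinked: Nov 27, 2032 + 35 days = Jan 1, 2033.
The image is captured: Jan 1, 2033 + 25 days = Jan 26, 2033.
The raw data is downlinked: Jan 26, 2033 + 5 weeks = Mar 2, 2033.
Level-1 processing completes: Mar 2, 2033 + 42 days = Apr 13, 2033.
The product is delivered to the customer: Apr 13, 2033 + 2 weeks = Apr 27, 2033.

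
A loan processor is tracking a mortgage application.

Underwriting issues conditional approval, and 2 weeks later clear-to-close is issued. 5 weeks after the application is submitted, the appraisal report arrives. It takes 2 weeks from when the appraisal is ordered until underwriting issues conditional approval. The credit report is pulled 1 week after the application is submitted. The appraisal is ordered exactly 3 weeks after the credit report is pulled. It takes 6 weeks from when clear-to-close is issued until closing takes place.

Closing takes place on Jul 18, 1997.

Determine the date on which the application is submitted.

Apr 11, 1997

Closing takes place: Jul 18, 1997.
Clear-to-close is issued: Jul 18, 1997 − 6 weeks = Jun 6, 1997.
Underwriting issues conditional approval: Jun 6, 1997 − 2 weeks = May 23, 1997.
The appraisal is ordered: May 23, 1997 − 2 weeks = May 9, 1997.
The credit report is pulled: May 9, 1997 − 3 weeks = Apr 18, 1997.
The application is submitted: Apr 18, 1997 − 1 week = Apr 11, 1997.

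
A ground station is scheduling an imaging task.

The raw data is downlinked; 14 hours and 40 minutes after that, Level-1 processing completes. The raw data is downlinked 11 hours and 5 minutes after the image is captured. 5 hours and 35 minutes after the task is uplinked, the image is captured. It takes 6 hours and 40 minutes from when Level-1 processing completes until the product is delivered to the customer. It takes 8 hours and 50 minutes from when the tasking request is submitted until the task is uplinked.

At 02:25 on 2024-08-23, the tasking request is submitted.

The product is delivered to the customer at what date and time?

The tasking request is submitted: 02:25 Aug 23, 2024.
The task is uplinked: 02:25 Aug 23, 2024 + 8h50m = 11:15 Aug 23, 2024.
The image is captured: 11:15 Aug 23, 2024 + 5h35m = 16:50 Aug 23, 2024.
The raw data is downlinked: 16:50 Aug 23, 2024 + 11h05m = 03:55 Aug 24, 2024.
Level-1 processing completes: 03:55 Aug 24, 2024 + 14h40m = 18:35 Aug 24, 2024.
The product is delivered to the customer: 18:35 Aug 24, 2024 + 6h40m = 01:15 Aug 25, 2024.

01:15 on 2024-08-25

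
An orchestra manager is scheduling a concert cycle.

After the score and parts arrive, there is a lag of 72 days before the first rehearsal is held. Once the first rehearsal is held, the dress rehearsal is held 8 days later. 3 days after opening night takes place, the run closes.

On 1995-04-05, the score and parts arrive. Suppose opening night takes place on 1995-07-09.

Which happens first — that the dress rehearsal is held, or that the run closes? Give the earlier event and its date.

The score and parts arrive: Apr 5, 1995.
The first rehearsal is held: Apr 5, 1995 + 72 days = Jun 16, 1995.
The dress rehearsal is held: Jun 16, 1995 + 8 days = Jun 24, 1995.
Opening night takes place: Jul 9, 1995.
The run closes: Jul 9, 1995 + 3 days = Jul 12, 1995.
Comparing: the dress rehearsal is held on Jun 24, 1995 vs the run closes on Jul 12, 1995. Earlier: the dress rehearsal is held.

The dress rehearsal is held — 1995-06-24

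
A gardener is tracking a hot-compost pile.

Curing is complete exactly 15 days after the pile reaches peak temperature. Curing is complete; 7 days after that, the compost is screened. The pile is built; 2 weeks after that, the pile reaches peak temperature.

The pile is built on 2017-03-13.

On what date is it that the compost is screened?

The pile is built: Mar 13, 2017.
The pile reaches peak temperature: Mar 13, 2017 + 2 weeks = Mar 27, 2017.
Curing is complete: Mar 27, 2017 + 15 days = Apr 11, 2017.
The compost is screened: Apr 11, 2017 + 7 days = Apr 18, 2017.

2017-04-18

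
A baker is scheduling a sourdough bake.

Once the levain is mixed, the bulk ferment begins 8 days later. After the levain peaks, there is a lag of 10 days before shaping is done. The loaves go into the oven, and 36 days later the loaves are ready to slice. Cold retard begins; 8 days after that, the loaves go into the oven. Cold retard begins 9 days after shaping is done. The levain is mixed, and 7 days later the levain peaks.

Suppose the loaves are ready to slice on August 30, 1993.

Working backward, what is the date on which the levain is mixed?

June 21, 1993

The loaves are ready to slice: Aug 30, 1993.
The loaves go into the oven: Aug 30, 1993 − 36 days = Jul 25, 1993.
Cold retard begins: Jul 25, 1993 − 8 days = Jul 17, 1993.
Shaping is done: Jul 17, 1993 − 9 days = Jul 8, 1993.
The levain peaks: Jul 8, 1993 − 10 days = Jun 28, 1993.
The levain is mixed: Jun 28, 1993 − 7 days = Jun 21, 1993.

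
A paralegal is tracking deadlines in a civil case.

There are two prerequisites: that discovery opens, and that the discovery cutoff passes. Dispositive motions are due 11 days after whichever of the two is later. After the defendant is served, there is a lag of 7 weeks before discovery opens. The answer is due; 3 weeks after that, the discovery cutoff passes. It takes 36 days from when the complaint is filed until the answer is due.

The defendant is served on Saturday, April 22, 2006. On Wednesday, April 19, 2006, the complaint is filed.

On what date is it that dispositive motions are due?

The defendant is served: Apr 22, 2006.
Discovery opens: Apr 22, 2006 + 7 weeks = Jun 10, 2006.
The complaint is filed: Apr 19, 2006.
The answer is due: Apr 19, 2006 + 36 days = May 25, 2006.
The discovery cutoff passes: May 25, 2006 + 3 weeks = Jun 15, 2006.
Both prerequisites met — discovery opens (Jun 10, 2006), the discovery cutoff passes (Jun 15, 2006); the later is Jun 15, 2006.
Dispositive motions are due: Jun 15, 2006 + 11 days = Jun 26, 2006.

Monday, June 26, 2006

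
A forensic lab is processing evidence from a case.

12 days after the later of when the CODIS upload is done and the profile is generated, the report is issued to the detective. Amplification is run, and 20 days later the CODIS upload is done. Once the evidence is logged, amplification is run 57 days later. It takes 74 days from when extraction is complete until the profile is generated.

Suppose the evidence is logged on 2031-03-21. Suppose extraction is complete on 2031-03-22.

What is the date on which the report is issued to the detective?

The evidence is logged: Mar 21, 2031.
Amplification is run: Mar 21, 2031 + 57 days = May 17, 2031.
The CODIS upload is done: May 17, 2031 + 20 days = Jun 6, 2031.
Extraction is complete: Mar 22, 2031.
The profile is generated: Mar 22, 2031 + 74 days = Jun 4, 2031.
Both prerequisites met — the CODIS upload is done (Jun 6, 2031), the profile is generated (Jun 4, 2031); the later is Jun 6, 2031.
The report is issued to the detective: Jun 6, 2031 + 12 days = Jun 18, 2031.

2031-06-18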